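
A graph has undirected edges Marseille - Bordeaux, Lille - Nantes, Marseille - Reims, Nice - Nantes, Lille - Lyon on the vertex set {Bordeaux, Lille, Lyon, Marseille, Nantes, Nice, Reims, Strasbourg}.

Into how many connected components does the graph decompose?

From Bordeaux: component {Bordeaux, Marseille, Reims}.
From Lille: component {Lille, Lyon, Nantes, Nice}.
From Strasbourg: component {Strasbourg}.
That's 3 components.

3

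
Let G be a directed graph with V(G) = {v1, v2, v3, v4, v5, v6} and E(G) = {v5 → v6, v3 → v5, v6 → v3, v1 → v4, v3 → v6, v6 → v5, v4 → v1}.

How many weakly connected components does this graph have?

From v1: component {v1, v4}.
From v2: component {v2}.
From v3: component {v3, v5, v6}.
That's 3 components.

3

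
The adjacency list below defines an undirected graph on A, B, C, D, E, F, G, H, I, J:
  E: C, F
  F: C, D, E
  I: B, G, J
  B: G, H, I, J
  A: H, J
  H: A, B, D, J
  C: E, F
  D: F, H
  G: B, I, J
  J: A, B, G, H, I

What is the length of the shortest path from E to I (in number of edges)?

5

Distance 0: E.
Distance 1: C, F.
Distance 2: D.
Distance 3: H.
Distance 4: A, B, J.
Distance 5: G, I — contains I.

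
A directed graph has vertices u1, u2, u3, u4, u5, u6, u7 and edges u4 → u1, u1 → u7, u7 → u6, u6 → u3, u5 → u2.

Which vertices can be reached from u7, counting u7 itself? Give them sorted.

u3, u6, u7

Start at u7.
Its neighbours: u6.
Then their neighbours: u3.
Nothing further is reachable.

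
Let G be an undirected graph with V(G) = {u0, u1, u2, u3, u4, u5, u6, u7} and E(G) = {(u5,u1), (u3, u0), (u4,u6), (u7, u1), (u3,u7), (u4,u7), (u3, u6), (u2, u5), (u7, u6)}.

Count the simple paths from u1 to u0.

3

u1–u7–u3–u0
u1–u7–u4–u6–u3–u0
u1–u7–u6–u3–u0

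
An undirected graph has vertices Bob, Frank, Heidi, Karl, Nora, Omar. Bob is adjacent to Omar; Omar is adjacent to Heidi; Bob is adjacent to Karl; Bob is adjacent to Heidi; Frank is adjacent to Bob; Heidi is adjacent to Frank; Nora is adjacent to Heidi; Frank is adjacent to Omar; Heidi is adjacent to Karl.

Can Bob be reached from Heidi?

Yes

Explore from Heidi.
Distance 1: reach Bob, Frank, Karl, Nora, Omar.
Found Bob.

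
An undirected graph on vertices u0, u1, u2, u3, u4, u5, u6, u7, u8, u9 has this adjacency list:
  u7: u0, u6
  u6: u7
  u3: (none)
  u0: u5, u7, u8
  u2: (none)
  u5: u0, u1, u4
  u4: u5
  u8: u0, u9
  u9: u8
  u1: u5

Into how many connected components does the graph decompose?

3

From u0: component {u0, u1, u4, u5, u6, u7, u8, u9}.
From u2: component {u2}.
From u3: component {u3}.
That's 3 components.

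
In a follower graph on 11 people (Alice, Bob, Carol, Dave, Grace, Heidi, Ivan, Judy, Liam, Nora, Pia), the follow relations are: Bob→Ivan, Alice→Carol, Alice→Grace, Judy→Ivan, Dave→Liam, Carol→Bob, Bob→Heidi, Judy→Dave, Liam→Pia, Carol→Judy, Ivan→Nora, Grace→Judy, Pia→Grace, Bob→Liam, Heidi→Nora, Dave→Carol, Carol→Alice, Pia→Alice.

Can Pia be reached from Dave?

Explore from Dave.
Distance 1: reach Carol, Liam.
Distance 2: reach Alice, Bob, Judy, Pia.
Found Pia.

Yes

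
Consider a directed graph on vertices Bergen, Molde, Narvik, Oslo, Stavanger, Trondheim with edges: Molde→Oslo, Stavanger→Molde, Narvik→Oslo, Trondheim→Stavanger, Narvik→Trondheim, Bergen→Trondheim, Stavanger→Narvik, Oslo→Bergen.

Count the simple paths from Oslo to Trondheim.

1

Oslo→Bergen→Trondheim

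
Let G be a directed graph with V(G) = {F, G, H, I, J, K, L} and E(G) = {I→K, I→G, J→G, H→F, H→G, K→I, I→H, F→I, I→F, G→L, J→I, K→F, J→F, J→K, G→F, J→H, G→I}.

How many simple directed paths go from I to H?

I→H

1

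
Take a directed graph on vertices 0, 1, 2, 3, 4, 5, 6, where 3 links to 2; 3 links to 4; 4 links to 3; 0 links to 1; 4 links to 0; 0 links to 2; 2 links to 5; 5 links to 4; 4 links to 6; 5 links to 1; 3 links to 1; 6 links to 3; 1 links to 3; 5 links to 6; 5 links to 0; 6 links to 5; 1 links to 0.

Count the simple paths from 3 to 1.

3→1
3→2→5→0→1
3→2→5→1
3→2→5→4→0→1
3→4→0→1
3→4→0→2→5→1
3→4→6→5→0→1
3→4→6→5→1

8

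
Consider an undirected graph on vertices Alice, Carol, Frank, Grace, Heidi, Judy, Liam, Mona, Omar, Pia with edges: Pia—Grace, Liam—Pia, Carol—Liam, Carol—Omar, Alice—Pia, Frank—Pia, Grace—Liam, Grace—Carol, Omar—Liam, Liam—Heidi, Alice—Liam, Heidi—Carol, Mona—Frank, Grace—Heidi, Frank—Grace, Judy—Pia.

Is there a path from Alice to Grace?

Explore from Alice.
Distance 1: reach Liam, Pia.
Distance 2: reach Carol, Frank, Grace, Heidi, Judy, Omar.
Found Grace.

Yes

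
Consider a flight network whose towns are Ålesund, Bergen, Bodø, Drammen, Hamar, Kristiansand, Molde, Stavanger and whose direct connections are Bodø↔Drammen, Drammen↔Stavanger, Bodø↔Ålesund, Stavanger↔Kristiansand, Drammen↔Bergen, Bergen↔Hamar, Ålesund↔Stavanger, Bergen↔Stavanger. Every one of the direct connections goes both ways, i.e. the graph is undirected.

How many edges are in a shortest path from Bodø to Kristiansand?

Distance 0: Bodø.
Distance 1: Ålesund, Drammen.
Distance 2: Bergen, Stavanger.
Distance 3: Hamar, Kristiansand — contains Kristiansand.

3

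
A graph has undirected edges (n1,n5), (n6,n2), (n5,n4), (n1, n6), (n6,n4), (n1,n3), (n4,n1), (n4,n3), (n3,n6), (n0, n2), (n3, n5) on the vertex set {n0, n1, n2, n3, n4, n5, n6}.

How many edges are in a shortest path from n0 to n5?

4

Distance 0: n0.
Distance 1: n2.
Distance 2: n6.
Distance 3: n1, n3, n4.
Distance 4: n5 — contains n5.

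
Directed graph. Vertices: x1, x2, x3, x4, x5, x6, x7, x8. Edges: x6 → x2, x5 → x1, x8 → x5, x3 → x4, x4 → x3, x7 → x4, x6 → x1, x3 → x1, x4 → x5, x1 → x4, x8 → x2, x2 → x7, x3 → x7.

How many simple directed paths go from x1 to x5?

x1→x4→x5

1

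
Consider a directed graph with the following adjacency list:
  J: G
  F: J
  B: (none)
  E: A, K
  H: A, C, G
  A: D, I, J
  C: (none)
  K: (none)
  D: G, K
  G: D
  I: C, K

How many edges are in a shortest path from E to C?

3

Distance 0: E.
Distance 1: A, K.
Distance 2: D, I, J.
Distance 3: C, G — contains C.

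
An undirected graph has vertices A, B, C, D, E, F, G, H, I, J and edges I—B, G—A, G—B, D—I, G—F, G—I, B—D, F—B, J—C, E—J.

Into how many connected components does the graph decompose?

From A: component {A, B, D, F, G, I}.
From C: component {C, E, J}.
From H: component {H}.
That's 3 components.

3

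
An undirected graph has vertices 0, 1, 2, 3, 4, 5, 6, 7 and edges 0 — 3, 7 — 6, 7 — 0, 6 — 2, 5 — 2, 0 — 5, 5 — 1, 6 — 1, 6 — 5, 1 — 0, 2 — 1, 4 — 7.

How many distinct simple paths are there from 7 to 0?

11

7–0
7–6–1–0
7–6–1–2–5–0
7–6–1–5–0
7–6–2–1–0
7–6–2–1–5–0
7–6–2–5–0
7–6–2–5–1–0
7–6–5–0
7–6–5–1–0
7–6–5–2–1–0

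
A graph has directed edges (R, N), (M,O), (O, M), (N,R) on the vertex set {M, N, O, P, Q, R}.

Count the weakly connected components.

4

From M: component {M, O}.
From N: component {N, R}.
From P: component {P}.
From Q: component {Q}.
That's 4 components.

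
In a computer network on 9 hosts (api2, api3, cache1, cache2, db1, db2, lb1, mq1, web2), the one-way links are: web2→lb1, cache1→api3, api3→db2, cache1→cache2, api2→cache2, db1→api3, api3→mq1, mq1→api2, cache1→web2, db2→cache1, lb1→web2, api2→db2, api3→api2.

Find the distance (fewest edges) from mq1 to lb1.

Distance 0: mq1.
Distance 1: api2.
Distance 2: cache2, db2.
Distance 3: cache1.
Distance 4: api3, web2.
Distance 5: lb1 — contains lb1.

5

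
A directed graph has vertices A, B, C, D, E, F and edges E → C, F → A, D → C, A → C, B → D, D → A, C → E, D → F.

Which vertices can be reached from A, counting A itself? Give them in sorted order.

Start at A.
Its neighbours: C.
Then their neighbours: E.
Nothing further is reachable.

A, C, E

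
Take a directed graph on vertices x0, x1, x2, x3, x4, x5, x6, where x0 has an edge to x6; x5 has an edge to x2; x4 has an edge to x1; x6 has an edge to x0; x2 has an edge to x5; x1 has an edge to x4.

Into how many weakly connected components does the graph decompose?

From x0: component {x0, x6}.
From x1: component {x1, x4}.
From x2: component {x2, x5}.
From x3: component {x3}.
That's 4 components.

4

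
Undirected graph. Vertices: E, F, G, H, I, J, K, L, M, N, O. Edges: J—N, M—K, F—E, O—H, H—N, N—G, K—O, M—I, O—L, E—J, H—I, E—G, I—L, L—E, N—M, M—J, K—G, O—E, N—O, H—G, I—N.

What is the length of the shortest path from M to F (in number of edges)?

Distance 0: M.
Distance 1: I, J, K, N.
Distance 2: E, G, H, L, O.
Distance 3: F — contains F.

3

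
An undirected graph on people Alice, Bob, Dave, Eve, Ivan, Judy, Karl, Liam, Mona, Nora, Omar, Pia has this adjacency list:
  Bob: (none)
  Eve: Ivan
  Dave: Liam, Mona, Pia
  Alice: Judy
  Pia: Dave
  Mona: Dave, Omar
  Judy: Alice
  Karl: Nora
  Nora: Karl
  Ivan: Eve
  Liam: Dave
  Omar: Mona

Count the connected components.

From Alice: component {Alice, Judy}.
From Bob: component {Bob}.
From Dave: component {Dave, Liam, Mona, Omar, Pia}.
From Eve: component {Eve, Ivan}.
From Karl: component {Karl, Nora}.
That's 5 components.

5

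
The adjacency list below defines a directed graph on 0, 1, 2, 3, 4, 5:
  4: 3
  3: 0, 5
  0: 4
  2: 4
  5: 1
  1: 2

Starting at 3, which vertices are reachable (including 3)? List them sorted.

Start at 3.
Its neighbours: 0, 5.
Then their neighbours: 1, 4.
Then next layer: 2.
Every vertex is now reached.

0, 1, 2, 3, 4, 5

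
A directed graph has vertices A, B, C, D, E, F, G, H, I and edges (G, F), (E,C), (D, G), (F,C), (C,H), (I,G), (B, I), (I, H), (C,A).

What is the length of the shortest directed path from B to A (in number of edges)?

Distance 0: B.
Distance 1: I.
Distance 2: G, H.
Distance 3: F.
Distance 4: C.
Distance 5: A — contains A.

5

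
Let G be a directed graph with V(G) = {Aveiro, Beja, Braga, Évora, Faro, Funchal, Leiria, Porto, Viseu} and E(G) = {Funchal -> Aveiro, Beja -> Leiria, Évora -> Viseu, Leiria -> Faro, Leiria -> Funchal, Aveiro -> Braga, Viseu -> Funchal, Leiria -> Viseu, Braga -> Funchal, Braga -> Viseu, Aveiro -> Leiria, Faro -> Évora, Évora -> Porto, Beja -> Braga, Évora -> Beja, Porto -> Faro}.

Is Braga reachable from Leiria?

Yes

Explore from Leiria.
Distance 1: reach Faro, Funchal, Viseu.
Distance 2: reach Aveiro, Évora.
Distance 3: reach Beja, Braga, Porto.
Found Braga.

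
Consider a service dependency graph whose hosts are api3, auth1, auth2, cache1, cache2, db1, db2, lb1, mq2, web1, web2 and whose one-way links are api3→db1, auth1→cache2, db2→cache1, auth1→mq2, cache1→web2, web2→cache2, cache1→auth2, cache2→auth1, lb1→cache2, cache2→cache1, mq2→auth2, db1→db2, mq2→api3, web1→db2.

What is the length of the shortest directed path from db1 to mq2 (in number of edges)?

6

Distance 0: db1.
Distance 1: db2.
Distance 2: cache1.
Distance 3: auth2, web2.
Distance 4: cache2.
Distance 5: auth1.
Distance 6: mq2 — contains mq2.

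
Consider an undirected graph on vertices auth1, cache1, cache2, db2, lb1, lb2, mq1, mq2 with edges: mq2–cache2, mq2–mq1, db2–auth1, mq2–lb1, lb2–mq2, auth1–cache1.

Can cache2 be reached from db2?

No

Explore from db2.
Distance 1: reach auth1.
Distance 2: reach cache1.
The search is exhausted without reaching cache2; it lies in a different component.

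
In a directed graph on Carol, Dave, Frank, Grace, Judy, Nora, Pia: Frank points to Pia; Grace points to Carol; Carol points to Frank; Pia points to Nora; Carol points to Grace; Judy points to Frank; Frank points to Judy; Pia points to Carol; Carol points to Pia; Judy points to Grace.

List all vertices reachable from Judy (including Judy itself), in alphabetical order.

Carol, Frank, Grace, Judy, Nora, Pia

Start at Judy.
Its neighbours: Frank, Grace.
Then their neighbours: Carol, Pia.
Then next layer: Nora.
Nothing further is reachable.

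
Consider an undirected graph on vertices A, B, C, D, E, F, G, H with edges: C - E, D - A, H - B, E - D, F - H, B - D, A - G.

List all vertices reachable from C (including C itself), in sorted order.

A, B, C, D, E, F, G, H

Start at C.
Its neighbours: E.
Then their neighbours: D.
Then next layer: A, B.
Then next layer: G, H.
Then next layer: F.
Every vertex is now reached.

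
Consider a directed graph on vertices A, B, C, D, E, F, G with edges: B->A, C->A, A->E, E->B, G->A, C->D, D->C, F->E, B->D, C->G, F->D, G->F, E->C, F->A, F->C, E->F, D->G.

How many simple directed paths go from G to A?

7

G→A
G→F→A
G→F→C→A
G→F→D→C→A
G→F→E→B→A
G→F→E→B→D→C→A
G→F→E→C→A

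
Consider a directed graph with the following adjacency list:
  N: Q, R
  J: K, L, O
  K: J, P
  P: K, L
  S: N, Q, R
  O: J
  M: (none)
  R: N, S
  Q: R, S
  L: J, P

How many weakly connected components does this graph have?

From J: component {J, K, L, O, P}.
From M: component {M}.
From N: component {N, Q, R, S}.
That's 3 components.

3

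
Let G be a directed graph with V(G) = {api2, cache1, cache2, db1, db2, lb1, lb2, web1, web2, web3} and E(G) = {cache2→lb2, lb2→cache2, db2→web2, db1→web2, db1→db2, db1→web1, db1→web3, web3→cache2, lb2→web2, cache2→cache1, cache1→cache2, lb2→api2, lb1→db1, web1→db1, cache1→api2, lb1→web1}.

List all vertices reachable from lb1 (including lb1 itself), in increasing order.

Start at lb1.
Its neighbours: db1, web1.
Then their neighbours: db2, web2, web3.
Then next layer: cache2.
Then next layer: cache1, lb2.
Then next layer: api2.
Every vertex is now reached.

api2, cache1, cache2, db1, db2, lb1, lb2, web1, web2, web3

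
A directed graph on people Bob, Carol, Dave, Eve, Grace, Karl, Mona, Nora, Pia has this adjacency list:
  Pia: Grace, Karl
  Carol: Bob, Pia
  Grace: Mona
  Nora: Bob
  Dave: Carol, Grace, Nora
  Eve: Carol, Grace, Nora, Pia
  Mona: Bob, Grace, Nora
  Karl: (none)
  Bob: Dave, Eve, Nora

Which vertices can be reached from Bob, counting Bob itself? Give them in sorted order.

Bob, Carol, Dave, Eve, Grace, Karl, Mona, Nora, Pia

Start at Bob.
Its neighbours: Dave, Eve, Nora.
Then their neighbours: Carol, Grace, Pia.
Then next layer: Karl, Mona.
Every vertex is now reached.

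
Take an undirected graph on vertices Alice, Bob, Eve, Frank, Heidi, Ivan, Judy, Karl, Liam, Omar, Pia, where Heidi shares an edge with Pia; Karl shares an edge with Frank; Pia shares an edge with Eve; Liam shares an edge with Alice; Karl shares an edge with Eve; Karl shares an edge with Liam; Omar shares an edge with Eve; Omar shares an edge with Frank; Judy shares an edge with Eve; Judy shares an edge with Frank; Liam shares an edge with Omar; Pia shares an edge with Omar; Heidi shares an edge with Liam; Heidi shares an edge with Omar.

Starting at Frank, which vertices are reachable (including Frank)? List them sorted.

Alice, Eve, Frank, Heidi, Judy, Karl, Liam, Omar, Pia

Start at Frank.
Its neighbours: Judy, Karl, Omar.
Then their neighbours: Eve, Heidi, Liam, Pia.
Then next layer: Alice.
Nothing further is reachable.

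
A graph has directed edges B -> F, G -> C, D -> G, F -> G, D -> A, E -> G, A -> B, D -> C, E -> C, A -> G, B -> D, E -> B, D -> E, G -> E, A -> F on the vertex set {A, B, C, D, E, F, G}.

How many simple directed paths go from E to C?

7

E→B→D→A→F→G→C
E→B→D→A→G→C
E→B→D→C
E→B→D→G→C
E→B→F→G→C
E→C
E→G→C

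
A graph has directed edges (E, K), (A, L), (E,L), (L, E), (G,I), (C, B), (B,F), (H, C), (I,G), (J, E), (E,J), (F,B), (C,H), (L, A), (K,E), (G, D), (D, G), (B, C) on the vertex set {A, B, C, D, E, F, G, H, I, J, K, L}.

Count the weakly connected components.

From A: component {A, E, J, K, L}.
From B: component {B, C, F, H}.
From D: component {D, G, I}.
That's 3 components.

3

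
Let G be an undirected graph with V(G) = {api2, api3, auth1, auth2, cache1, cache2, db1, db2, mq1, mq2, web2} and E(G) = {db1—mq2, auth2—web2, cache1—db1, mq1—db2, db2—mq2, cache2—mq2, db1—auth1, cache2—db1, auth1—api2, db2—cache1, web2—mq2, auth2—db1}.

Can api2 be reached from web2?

Explore from web2.
Distance 1: reach auth2, mq2.
Distance 2: reach cache2, db1, db2.
Distance 3: reach auth1, cache1, mq1.
Distance 4: reach api2.
Found api2.

Yes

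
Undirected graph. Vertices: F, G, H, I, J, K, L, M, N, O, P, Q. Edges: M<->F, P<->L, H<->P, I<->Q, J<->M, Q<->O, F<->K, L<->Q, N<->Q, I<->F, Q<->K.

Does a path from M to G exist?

No

Explore from M.
Distance 1: reach F, J.
Distance 2: reach I, K.
Distance 3: reach Q.
Distance 4: reach L, N, O.
Distance 5: reach P.
Distance 6: reach H.
The search is exhausted without reaching G; it lies in a different component.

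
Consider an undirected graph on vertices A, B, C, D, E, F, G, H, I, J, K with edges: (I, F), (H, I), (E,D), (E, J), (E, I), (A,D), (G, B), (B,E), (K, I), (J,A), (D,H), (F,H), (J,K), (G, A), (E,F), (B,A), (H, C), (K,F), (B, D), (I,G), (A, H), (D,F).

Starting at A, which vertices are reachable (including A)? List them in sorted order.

Start at A.
Its neighbours: B, D, G, H, J.
Then their neighbours: C, E, F, I, K.
Every vertex is now reached.

A, B, C, D, E, F, G, H, I, J, K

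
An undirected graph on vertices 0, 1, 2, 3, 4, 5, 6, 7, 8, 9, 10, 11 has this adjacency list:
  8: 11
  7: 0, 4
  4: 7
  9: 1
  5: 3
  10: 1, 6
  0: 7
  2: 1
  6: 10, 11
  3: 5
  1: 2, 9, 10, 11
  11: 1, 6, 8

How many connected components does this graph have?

From 0: component {0, 4, 7}.
From 1: component {1, 2, 6, 8, 9, 10, 11}.
From 3: component {3, 5}.
That's 3 components.

3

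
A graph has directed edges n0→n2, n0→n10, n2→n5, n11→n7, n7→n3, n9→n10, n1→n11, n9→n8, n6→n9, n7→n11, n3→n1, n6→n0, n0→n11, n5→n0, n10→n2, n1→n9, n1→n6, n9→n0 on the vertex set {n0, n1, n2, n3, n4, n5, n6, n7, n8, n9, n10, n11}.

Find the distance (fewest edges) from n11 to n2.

Distance 0: n11.
Distance 1: n7.
Distance 2: n3.
Distance 3: n1.
Distance 4: n6, n9.
Distance 5: n0, n8, n10.
Distance 6: n2 — contains n2.

6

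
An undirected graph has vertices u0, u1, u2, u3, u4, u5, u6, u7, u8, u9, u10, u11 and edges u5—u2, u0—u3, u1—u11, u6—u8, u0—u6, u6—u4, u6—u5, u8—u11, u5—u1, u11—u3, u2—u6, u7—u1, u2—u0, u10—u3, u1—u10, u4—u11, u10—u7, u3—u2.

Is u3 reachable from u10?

Yes

Explore from u10.
Distance 1: reach u1, u3, u7.
Found u3.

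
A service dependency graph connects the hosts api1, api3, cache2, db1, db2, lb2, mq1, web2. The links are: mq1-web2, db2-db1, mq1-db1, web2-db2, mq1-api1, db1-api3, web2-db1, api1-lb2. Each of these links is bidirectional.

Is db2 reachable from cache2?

cache2 has no edges, so nothing is reachable from it.

No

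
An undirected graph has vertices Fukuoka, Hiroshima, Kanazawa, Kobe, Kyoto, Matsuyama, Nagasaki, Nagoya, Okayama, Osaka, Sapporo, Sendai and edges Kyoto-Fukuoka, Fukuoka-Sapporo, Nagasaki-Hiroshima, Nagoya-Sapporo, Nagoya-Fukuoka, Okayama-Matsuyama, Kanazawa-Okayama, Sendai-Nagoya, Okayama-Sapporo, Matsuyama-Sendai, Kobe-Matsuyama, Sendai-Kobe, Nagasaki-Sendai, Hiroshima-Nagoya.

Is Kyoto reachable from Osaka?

No

Osaka has no edges, so nothing is reachable from it.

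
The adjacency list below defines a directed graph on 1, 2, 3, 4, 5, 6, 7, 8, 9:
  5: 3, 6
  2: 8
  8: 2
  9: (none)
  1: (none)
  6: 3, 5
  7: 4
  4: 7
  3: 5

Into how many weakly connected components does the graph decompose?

From 1: component {1}.
From 2: component {2, 8}.
From 3: component {3, 5, 6}.
From 4: component {4, 7}.
From 9: component {9}.
That's 5 components.

5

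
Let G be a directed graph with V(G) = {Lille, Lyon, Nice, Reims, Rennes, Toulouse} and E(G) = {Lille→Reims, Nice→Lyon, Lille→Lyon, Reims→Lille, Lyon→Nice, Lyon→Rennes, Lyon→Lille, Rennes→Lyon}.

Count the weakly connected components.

2

From Lille: component {Lille, Lyon, Nice, Reims, Rennes}.
From Toulouse: component {Toulouse}.
That's 2 components.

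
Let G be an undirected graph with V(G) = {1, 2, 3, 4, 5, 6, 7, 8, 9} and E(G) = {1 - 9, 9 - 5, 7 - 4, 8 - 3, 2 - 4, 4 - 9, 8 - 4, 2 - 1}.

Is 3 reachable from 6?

No

6 has no edges, so nothing is reachable from it.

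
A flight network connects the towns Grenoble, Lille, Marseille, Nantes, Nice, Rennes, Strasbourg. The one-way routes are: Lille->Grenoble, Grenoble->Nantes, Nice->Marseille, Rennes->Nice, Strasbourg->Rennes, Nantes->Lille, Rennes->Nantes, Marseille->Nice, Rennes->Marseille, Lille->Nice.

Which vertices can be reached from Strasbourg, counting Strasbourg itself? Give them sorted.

Grenoble, Lille, Marseille, Nantes, Nice, Rennes, Strasbourg

Start at Strasbourg.
Its neighbours: Rennes.
Then their neighbours: Marseille, Nantes, Nice.
Then next layer: Lille.
Then next layer: Grenoble.
Every vertex is now reached.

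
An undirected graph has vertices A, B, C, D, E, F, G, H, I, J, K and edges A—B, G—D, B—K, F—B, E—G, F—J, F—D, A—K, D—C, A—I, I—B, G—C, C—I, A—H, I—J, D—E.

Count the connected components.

1

From A: component {A, B, C, D, E, F, G, H, I, J, K}.
That's 1 component.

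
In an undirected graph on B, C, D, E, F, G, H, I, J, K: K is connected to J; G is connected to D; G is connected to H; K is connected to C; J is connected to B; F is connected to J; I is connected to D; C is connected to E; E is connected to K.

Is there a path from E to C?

Explore from E.
Distance 1: reach C, K.
Found C.

Yes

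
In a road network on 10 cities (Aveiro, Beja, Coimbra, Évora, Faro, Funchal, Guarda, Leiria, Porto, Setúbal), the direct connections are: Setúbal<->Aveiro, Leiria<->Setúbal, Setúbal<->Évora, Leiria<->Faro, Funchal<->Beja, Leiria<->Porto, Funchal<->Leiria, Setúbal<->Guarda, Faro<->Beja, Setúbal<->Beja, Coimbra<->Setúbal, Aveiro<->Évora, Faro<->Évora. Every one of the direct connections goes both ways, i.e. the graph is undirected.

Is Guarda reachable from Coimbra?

Yes

Explore from Coimbra.
Distance 1: reach Setúbal.
Distance 2: reach Aveiro, Beja, Évora, Guarda, Leiria.
Found Guarda.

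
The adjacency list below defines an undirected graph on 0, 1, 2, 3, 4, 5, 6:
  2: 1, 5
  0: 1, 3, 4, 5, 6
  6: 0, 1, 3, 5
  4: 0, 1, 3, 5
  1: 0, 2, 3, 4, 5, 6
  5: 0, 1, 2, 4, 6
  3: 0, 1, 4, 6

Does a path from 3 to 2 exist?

Explore from 3.
Distance 1: reach 0, 1, 4, 6.
Distance 2: reach 2, 5.
Found 2.

Yes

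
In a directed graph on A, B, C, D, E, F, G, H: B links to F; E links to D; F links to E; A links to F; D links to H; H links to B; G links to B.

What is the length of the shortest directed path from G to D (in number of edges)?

4

Distance 0: G.
Distance 1: B.
Distance 2: F.
Distance 3: E.
Distance 4: D — contains D.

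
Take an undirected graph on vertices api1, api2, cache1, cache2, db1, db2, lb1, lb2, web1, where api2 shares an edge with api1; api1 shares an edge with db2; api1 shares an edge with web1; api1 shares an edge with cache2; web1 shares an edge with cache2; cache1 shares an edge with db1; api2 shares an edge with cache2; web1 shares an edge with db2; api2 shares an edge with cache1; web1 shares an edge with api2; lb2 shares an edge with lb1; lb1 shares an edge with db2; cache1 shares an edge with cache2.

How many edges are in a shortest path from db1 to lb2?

6

Distance 0: db1.
Distance 1: cache1.
Distance 2: api2, cache2.
Distance 3: api1, web1.
Distance 4: db2.
Distance 5: lb1.
Distance 6: lb2 — contains lb2.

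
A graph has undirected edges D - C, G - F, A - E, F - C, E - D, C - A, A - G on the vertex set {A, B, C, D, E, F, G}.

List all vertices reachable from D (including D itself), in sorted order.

A, C, D, E, F, G

Start at D.
Its neighbours: C, E.
Then their neighbours: A, F.
Then next layer: G.
Nothing further is reachable.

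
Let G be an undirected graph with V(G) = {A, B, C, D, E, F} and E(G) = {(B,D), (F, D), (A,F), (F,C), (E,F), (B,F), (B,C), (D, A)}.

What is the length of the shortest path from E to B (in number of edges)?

2

Distance 0: E.
Distance 1: F.
Distance 2: A, B, C, D — contains B.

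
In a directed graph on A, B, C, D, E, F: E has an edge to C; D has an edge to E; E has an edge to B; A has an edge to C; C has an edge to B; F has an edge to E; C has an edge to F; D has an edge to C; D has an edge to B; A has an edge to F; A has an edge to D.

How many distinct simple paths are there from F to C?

1

F→E→C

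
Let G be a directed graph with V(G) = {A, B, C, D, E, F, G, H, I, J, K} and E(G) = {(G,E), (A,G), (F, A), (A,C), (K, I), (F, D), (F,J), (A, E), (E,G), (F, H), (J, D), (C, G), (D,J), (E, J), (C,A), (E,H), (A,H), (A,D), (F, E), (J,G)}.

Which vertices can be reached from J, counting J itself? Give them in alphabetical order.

Start at J.
Its neighbours: D, G.
Then their neighbours: E.
Then next layer: H.
Nothing further is reachable.

D, E, G, H, J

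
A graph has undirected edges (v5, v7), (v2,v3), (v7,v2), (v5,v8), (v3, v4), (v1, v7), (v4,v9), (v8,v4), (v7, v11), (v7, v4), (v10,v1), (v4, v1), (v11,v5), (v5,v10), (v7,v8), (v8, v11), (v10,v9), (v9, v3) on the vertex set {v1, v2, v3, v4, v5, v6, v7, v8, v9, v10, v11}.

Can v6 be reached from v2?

No

Explore from v2.
Distance 1: reach v3, v7.
Distance 2: reach v1, v4, v5, v8, v9, v11.
Distance 3: reach v10.
The search is exhausted without reaching v6; it lies in a different component.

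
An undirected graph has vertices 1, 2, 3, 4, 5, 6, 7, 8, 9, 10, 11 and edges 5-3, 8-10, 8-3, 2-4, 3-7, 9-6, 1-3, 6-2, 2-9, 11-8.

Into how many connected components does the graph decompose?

From 1: component {1, 3, 5, 7, 8, 10, 11}.
From 2: component {2, 4, 6, 9}.
That's 2 components.

2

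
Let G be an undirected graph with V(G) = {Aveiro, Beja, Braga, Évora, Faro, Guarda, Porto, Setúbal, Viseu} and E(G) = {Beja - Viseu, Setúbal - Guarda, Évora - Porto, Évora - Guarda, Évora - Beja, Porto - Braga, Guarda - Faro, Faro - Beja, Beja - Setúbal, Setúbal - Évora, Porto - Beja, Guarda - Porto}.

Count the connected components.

From Aveiro: component {Aveiro}.
From Beja: component {Beja, Braga, Évora, Faro, Guarda, Porto, Setúbal, Viseu}.
That's 2 components.

2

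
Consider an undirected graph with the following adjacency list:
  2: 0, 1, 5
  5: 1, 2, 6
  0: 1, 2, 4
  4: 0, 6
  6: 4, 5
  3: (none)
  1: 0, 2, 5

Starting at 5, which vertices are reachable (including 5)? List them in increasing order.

Start at 5.
Its neighbours: 1, 2, 6.
Then their neighbours: 0, 4.
Nothing further is reachable.

0, 1, 2, 4, 5, 6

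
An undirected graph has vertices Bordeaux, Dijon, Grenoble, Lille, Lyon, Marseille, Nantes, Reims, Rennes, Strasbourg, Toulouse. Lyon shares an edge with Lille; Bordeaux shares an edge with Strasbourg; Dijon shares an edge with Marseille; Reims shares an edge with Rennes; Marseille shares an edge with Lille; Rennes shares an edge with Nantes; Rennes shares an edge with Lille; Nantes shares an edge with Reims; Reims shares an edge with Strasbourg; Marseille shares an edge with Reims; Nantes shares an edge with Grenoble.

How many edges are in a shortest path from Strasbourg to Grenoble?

3

Distance 0: Strasbourg.
Distance 1: Bordeaux, Reims.
Distance 2: Marseille, Nantes, Rennes.
Distance 3: Dijon, Grenoble, Lille — contains Grenoble.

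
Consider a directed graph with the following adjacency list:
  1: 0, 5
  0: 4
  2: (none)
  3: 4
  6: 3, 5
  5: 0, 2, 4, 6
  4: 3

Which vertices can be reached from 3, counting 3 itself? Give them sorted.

Start at 3.
Its neighbours: 4.
Nothing further is reachable.

3, 4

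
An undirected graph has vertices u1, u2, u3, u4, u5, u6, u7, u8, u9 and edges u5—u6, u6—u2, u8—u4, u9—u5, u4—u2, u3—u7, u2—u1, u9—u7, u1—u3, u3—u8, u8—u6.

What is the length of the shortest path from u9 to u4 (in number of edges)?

4

Distance 0: u9.
Distance 1: u5, u7.
Distance 2: u3, u6.
Distance 3: u1, u2, u8.
Distance 4: u4 — contains u4.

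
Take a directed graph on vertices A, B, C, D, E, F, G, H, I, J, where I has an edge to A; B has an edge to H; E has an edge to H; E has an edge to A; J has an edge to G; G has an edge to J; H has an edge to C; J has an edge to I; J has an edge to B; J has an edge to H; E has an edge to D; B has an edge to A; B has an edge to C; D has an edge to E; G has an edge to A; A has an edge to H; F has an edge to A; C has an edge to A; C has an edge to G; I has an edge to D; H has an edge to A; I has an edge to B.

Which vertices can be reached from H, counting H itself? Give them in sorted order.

A, B, C, D, E, G, H, I, J

Start at H.
Its neighbours: A, C.
Then their neighbours: G.
Then next layer: J.
Then next layer: B, I.
Then next layer: D.
Then next layer: E.
Nothing further is reachable.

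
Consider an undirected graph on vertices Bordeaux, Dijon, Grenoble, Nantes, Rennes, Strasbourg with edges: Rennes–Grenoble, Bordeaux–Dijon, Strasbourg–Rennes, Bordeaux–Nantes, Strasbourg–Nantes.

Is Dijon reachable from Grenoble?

Explore from Grenoble.
Distance 1: reach Rennes.
Distance 2: reach Strasbourg.
Distance 3: reach Nantes.
Distance 4: reach Bordeaux.
Distance 5: reach Dijon.
Found Dijon.

Yes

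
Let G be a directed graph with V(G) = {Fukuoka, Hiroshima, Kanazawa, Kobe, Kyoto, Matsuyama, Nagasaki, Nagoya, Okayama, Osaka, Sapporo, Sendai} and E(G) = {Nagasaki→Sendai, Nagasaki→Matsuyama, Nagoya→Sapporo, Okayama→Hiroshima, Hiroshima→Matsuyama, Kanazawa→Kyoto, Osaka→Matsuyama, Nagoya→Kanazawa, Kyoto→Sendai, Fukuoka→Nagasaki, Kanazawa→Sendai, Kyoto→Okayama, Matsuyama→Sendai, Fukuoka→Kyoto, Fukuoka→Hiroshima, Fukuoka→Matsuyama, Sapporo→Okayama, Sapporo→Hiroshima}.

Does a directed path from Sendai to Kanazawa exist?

Sendai has no outgoing edges, so nothing is reachable from it.

No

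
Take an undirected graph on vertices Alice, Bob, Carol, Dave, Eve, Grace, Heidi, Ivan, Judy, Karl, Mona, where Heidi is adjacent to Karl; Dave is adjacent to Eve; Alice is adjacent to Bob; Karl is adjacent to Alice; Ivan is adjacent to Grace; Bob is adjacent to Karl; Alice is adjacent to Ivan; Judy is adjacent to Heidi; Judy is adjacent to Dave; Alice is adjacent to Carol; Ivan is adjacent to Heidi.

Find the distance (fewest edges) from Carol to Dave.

5

Distance 0: Carol.
Distance 1: Alice.
Distance 2: Bob, Ivan, Karl.
Distance 3: Grace, Heidi.
Distance 4: Judy.
Distance 5: Dave — contains Dave.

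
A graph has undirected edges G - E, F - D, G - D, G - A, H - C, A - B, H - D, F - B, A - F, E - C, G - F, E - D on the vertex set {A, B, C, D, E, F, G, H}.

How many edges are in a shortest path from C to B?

Distance 0: C.
Distance 1: E, H.
Distance 2: D, G.
Distance 3: A, F.
Distance 4: B — contains B.

4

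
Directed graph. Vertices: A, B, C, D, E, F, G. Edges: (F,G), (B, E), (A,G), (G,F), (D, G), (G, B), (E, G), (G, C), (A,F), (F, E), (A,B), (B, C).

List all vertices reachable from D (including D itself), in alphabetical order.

B, C, D, E, F, G

Start at D.
Its neighbours: G.
Then their neighbours: B, C, F.
Then next layer: E.
Nothing further is reachable.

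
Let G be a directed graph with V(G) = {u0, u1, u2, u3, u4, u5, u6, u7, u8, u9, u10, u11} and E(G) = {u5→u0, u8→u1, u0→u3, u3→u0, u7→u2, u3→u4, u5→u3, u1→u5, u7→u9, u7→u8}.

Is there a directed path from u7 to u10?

No

Explore from u7.
Distance 1: reach u2, u8, u9.
Distance 2: reach u1.
Distance 3: reach u5.
Distance 4: reach u0, u3.
Distance 5: reach u4.
The search from u7 is exhausted; no directed path reaches u10.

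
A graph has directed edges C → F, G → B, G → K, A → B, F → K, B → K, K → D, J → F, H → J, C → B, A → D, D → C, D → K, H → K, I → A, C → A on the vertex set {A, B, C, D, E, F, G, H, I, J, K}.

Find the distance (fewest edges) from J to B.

Distance 0: J.
Distance 1: F.
Distance 2: K.
Distance 3: D.
Distance 4: C.
Distance 5: A, B — contains B.

5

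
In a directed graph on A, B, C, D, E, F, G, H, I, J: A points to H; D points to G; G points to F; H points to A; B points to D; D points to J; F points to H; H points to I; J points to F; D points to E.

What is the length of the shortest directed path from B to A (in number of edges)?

5

Distance 0: B.
Distance 1: D.
Distance 2: E, G, J.
Distance 3: F.
Distance 4: H.
Distance 5: A, I — contains A.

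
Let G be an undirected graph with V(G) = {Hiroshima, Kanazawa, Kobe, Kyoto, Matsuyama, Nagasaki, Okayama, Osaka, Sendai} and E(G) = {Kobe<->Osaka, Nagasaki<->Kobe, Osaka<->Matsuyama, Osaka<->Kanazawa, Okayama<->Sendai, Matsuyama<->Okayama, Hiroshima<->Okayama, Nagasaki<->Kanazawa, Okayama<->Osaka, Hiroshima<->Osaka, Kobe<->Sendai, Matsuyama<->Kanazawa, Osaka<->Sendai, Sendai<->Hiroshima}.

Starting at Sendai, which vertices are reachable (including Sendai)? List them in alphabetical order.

Start at Sendai.
Its neighbours: Hiroshima, Kobe, Okayama, Osaka.
Then their neighbours: Kanazawa, Matsuyama, Nagasaki.
Nothing further is reachable.

Hiroshima, Kanazawa, Kobe, Matsuyama, Nagasaki, Okayama, Osaka, Sendai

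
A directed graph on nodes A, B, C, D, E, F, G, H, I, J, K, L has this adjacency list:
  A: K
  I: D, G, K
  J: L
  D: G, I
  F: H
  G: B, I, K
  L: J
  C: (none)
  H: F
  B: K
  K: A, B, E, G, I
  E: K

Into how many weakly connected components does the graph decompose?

From A: component {A, B, D, E, G, I, K}.
From C: component {C}.
From F: component {F, H}.
From J: component {J, L}.
That's 4 components.

4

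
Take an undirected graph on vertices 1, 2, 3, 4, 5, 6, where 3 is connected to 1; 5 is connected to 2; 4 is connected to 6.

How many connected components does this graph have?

3

From 1: component {1, 3}.
From 2: component {2, 5}.
From 4: component {4, 6}.
That's 3 components.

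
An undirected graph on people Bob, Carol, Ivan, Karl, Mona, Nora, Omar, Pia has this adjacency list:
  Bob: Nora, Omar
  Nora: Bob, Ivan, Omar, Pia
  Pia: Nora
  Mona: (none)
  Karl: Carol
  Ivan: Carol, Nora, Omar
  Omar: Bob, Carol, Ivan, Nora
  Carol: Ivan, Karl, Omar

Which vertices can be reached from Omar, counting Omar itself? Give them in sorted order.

Bob, Carol, Ivan, Karl, Nora, Omar, Pia

Start at Omar.
Its neighbours: Bob, Carol, Ivan, Nora.
Then their neighbours: Karl, Pia.
Nothing further is reachable.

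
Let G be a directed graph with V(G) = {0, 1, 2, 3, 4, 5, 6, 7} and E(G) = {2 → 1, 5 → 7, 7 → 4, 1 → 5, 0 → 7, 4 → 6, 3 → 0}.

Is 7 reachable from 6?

6 has no outgoing edges, so nothing is reachable from it.

No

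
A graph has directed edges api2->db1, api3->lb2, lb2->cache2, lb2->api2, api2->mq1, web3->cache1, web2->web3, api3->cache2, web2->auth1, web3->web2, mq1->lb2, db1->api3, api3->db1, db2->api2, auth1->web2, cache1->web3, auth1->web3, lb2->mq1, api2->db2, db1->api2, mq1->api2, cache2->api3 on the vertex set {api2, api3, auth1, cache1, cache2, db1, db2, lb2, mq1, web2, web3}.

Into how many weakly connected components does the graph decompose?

From api2: component {api2, api3, cache2, db1, db2, lb2, mq1}.
From auth1: component {auth1, cache1, web2, web3}.
That's 2 components.

2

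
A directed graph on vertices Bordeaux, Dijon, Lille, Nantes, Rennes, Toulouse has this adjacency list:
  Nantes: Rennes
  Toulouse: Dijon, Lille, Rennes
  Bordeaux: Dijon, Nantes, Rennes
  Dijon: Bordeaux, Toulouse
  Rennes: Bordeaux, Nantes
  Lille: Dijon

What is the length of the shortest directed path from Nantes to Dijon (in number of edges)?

Distance 0: Nantes.
Distance 1: Rennes.
Distance 2: Bordeaux.
Distance 3: Dijon — contains Dijon.

3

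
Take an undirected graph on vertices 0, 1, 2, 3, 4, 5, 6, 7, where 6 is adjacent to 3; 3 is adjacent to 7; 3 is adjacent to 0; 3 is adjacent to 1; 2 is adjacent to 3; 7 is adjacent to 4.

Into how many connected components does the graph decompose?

From 0: component {0, 1, 2, 3, 4, 6, 7}.
From 5: component {5}.
That's 2 components.

2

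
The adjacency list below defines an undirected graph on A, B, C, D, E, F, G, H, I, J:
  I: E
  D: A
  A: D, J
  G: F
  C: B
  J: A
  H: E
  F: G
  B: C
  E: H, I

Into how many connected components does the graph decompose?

4

From A: component {A, D, J}.
From B: component {B, C}.
From E: component {E, H, I}.
From F: component {F, G}.
That's 4 components.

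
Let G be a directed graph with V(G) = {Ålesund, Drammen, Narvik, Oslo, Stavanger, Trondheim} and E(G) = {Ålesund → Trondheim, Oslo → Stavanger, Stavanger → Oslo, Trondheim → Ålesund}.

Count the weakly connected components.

4

From Ålesund: component {Ålesund, Trondheim}.
From Drammen: component {Drammen}.
From Narvik: component {Narvik}.
From Oslo: component {Oslo, Stavanger}.
That's 4 components.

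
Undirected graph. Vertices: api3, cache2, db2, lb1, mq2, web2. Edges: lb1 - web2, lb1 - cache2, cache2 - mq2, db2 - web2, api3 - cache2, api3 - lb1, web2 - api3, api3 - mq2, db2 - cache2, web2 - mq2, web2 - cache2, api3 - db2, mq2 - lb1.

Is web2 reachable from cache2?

Explore from cache2.
Distance 1: reach api3, db2, lb1, mq2, web2.
Found web2.

Yes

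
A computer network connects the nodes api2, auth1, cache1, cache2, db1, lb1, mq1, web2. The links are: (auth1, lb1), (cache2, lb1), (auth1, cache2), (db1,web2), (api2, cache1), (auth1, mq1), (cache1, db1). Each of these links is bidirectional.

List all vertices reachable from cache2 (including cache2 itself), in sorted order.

auth1, cache2, lb1, mq1

Start at cache2.
Its neighbours: auth1, lb1.
Then their neighbours: mq1.
Nothing further is reachable.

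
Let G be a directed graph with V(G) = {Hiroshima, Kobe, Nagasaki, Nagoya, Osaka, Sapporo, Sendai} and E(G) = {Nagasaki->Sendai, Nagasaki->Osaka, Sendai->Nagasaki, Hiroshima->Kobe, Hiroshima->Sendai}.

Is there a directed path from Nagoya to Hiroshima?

Nagoya has no outgoing edges, so nothing is reachable from it.

No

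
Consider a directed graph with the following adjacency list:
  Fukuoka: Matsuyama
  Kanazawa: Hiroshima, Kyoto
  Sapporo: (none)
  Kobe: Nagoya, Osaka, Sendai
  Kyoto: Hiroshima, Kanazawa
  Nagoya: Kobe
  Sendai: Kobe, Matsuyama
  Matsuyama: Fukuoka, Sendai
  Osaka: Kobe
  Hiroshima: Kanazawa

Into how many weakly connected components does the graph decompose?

3

From Fukuoka: component {Fukuoka, Kobe, Matsuyama, Nagoya, Osaka, Sendai}.
From Hiroshima: component {Hiroshima, Kanazawa, Kyoto}.
From Sapporo: component {Sapporo}.
That's 3 components.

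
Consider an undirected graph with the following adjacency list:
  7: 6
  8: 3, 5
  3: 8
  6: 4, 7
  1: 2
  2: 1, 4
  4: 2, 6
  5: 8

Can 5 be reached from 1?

No

Explore from 1.
Distance 1: reach 2.
Distance 2: reach 4.
Distance 3: reach 6.
Distance 4: reach 7.
The search is exhausted without reaching 5; it lies in a different component.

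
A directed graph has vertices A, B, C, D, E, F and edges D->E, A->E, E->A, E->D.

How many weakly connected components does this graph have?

From A: component {A, D, E}.
From B: component {B}.
From C: component {C}.
From F: component {F}.
That's 4 components.

4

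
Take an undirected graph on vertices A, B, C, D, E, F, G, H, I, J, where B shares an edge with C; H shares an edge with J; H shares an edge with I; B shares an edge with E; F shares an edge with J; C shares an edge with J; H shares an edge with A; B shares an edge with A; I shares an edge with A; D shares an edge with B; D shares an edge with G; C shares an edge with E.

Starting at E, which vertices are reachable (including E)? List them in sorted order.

A, B, C, D, E, F, G, H, I, J

Start at E.
Its neighbours: B, C.
Then their neighbours: A, D, J.
Then next layer: F, G, H, I.
Every vertex is now reached.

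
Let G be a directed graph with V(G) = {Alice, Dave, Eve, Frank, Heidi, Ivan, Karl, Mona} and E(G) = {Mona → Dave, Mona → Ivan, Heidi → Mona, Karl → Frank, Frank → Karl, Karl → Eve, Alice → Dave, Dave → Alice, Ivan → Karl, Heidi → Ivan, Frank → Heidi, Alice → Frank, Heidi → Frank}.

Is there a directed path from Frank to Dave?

Explore from Frank.
Distance 1: reach Heidi, Karl.
Distance 2: reach Eve, Ivan, Mona.
Distance 3: reach Dave.
Found Dave.

Yes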